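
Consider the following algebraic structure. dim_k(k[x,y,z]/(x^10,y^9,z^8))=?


Basis: x^iy^jz^k, i<10,j<9,k<8
10*9*8=720


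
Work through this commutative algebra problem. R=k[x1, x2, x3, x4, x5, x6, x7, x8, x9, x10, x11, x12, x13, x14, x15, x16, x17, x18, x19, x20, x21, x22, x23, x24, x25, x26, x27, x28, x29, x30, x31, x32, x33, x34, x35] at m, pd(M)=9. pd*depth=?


pd+depth=35
depth=35-9=26
pd*depth=9*26=234


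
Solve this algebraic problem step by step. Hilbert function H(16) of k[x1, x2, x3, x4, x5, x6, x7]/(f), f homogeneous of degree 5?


C(22,6)-C(17,6)=74613-12376=62237


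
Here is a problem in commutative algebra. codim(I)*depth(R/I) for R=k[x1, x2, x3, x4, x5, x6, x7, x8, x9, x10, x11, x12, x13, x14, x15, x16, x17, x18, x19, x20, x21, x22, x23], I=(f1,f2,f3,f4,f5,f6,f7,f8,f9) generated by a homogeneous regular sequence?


codim=9, depth=dim(R/I)=23-9=14
Product=9*14=126


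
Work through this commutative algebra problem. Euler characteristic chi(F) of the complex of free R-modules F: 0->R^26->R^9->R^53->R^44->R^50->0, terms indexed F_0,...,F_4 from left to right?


chi = sum (-1)^i * rank:
(-1)^0*26=26
(-1)^1*9=-9
(-1)^2*53=53
(-1)^3*44=-44
(-1)^4*50=50
chi=76


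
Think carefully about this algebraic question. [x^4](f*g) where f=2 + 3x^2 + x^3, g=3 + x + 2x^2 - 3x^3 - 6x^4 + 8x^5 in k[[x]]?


[x^4] = sum a_i*b_j, i+j=4
  2*-6=-12
  3*2=6
  1*1=1
Sum=-5


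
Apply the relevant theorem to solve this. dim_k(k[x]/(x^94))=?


Basis: 1,x,...,x^93
dim=94


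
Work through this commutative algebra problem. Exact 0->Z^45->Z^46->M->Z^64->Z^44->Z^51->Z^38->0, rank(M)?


Alt sum=0:
(-1)^0*45 + (-1)^1*46 + (-1)^2*? + (-1)^3*64 + (-1)^4*44 + (-1)^5*51 + (-1)^6*38=0
rank(M)=34


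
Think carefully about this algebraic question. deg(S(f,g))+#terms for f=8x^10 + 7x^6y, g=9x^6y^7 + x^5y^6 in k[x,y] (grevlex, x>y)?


LT(f)=8x^10, LT(g)=9x^6y^7
lcm(LM)=x^10y^7
S(f,g) (scaled by 72 to clear denominators) = 9y^7*f - 8x^4*g = -8x^9y^6 + 63x^6y^8
2 terms, deg 15.
15+2=17


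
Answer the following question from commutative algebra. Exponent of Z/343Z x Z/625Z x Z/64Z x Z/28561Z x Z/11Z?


Exponent = lcm of the cyclic orders; pairwise coprime => product.
7^3*5^4*2^6*13^4*11^1=343*625*64*28561*11=4310426120000


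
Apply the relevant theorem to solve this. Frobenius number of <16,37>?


gcd(16,37)=1 => F=ab-a-b=16*37-16-37=592-53=539


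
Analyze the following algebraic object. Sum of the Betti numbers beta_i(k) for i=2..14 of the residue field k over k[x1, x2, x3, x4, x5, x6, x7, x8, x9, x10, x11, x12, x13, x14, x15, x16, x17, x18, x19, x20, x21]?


Koszul resolution: beta_i(k)=C(n,i), n=21
C(21,2)=210, C(21,3)=1330, C(21,4)=5985, C(21,5)=20349, C(21,6)=54264, C(21,7)=116280, C(21,8)=203490, C(21,9)=293930, C(21,10)=352716, C(21,11)=352716, C(21,12)=293930, C(21,13)=203490, C(21,14)=116280
Sum=2014970


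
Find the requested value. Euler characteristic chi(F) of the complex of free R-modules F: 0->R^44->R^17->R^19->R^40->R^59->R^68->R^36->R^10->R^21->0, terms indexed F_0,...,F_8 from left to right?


chi = sum (-1)^i * rank:
(-1)^0*44=44
(-1)^1*17=-17
(-1)^2*19=19
(-1)^3*40=-40
(-1)^4*59=59
(-1)^5*68=-68
(-1)^6*36=36
(-1)^7*10=-10
(-1)^8*21=21
chi=44


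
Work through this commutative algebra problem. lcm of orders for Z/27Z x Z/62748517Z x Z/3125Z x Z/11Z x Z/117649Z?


Exponent = lcm of the cyclic orders; pairwise coprime => product.
3^3*13^7*5^5*11^1*7^6=27*62748517*3125*11*117649=6851697444157190625


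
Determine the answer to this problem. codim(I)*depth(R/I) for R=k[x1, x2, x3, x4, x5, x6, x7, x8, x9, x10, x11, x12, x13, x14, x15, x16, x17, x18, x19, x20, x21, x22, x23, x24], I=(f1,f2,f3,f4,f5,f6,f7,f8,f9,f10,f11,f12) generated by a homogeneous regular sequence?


codim=12, depth=dim(R/I)=24-12=12
Product=12*12=144


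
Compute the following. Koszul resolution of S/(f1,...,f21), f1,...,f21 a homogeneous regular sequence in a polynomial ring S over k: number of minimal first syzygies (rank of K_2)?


Regular sequence => Koszul complex is the minimal free resolution.
Syz_1 minimally generated by Koszul relations f_i*e_j - f_j*e_i (i<j): mu(Syz_1) = beta_2 = C(m,2) = m(m-1)/2
m=21
21*20/2 = 210


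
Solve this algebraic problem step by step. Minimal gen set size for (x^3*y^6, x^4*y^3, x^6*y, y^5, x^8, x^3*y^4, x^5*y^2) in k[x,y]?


Remove redundant (divisible by others).
x^3*y^6 redundant.
Min: x^8, x^6*y, x^5*y^2, x^4*y^3, x^3*y^4, y^5
Count=6


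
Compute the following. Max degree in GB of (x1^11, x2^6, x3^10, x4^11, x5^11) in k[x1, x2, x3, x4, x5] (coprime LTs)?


Pure powers, coprime LTs => already GB.
Degrees: 11, 6, 10, 11, 11
Max=11


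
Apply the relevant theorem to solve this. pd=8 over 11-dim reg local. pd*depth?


pd+depth=11
depth=11-8=3
pd*depth=8*3=24


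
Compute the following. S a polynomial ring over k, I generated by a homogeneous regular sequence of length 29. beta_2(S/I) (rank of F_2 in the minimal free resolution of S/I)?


Regular sequence => Koszul complex is the minimal free resolution.
Syz_1 minimally generated by Koszul relations f_i*e_j - f_j*e_i (i<j): mu(Syz_1) = beta_2 = C(m,2) = m(m-1)/2
m=29
29*28/2 = 406


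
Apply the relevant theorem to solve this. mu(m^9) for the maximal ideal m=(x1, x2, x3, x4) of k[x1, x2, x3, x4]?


Graded Nakayama: mu(m^d) = dim_k (m^d/m^(d+1)) = #degree-9 monomials in 4 vars
C(n+d-1,d)=C(12,9)=220


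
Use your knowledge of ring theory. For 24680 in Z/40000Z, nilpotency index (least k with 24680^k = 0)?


24680^k mod 40000:
k=1: 24680
k=2: 22400
k=3: 32000
k=4: 0
First zero at k = 4


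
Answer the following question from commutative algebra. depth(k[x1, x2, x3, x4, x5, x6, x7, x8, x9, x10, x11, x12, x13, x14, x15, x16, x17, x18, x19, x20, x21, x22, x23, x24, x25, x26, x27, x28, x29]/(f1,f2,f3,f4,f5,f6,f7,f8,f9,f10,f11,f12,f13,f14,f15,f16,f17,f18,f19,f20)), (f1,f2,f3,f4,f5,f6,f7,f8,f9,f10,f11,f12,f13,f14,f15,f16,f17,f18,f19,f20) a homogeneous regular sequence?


depth(R)=29
depth(R/I)=29-20=9


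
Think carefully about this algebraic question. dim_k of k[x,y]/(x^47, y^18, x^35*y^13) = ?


k[x,y]/I, I = (x^47, y^18, x^35*y^13)
Rect: 47x18=846. Corner: (47-35)x(18-13)=60.
dim = 846-60 = 786


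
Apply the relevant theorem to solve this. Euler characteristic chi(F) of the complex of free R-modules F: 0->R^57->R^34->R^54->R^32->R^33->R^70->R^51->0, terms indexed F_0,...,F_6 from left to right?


chi = sum (-1)^i * rank:
(-1)^0*57=57
(-1)^1*34=-34
(-1)^2*54=54
(-1)^3*32=-32
(-1)^4*33=33
(-1)^5*70=-70
(-1)^6*51=51
chi=59


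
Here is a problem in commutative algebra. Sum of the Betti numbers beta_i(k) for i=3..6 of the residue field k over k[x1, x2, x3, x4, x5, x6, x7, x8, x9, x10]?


Koszul resolution: beta_i(k)=C(n,i), n=10
C(10,3)=120, C(10,4)=210, C(10,5)=252, C(10,6)=210
Sum=792


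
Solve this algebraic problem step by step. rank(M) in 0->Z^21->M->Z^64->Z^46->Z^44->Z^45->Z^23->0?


Alt sum=0:
(-1)^0*21 + (-1)^1*? + (-1)^2*64 + (-1)^3*46 + (-1)^4*44 + (-1)^5*45 + (-1)^6*23=0
rank(M)=61


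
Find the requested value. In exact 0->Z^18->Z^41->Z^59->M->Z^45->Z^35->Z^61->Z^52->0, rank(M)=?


Alt sum=0:
(-1)^0*18 + (-1)^1*41 + (-1)^2*59 + (-1)^3*? + (-1)^4*45 + (-1)^5*35 + (-1)^6*61 + (-1)^7*52=0
rank(M)=55


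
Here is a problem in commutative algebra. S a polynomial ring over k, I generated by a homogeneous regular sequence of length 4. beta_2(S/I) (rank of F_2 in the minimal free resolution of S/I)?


Regular sequence => Koszul complex is the minimal free resolution.
Syz_1 minimally generated by Koszul relations f_i*e_j - f_j*e_i (i<j): mu(Syz_1) = beta_2 = C(m,2) = m(m-1)/2
m=4
4*3/2 = 6


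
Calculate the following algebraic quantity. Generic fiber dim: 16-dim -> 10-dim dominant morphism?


dim(fiber)=dim(X)-dim(Y)=16-10=6


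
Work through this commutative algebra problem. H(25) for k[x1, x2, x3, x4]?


C(d+n-1,n-1)=C(28,3)=3276


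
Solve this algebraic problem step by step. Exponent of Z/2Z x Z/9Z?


Exponent = lcm of the cyclic orders; pairwise coprime => product.
2^1*3^2=2*9=18


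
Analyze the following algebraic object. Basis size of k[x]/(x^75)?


Basis: 1,x,...,x^74
dim=75


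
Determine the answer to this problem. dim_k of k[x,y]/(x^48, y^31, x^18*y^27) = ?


k[x,y]/I, I = (x^48, y^31, x^18*y^27)
Rect: 48x31=1488. Corner: (48-18)x(31-27)=120.
dim = 1488-120 = 1368


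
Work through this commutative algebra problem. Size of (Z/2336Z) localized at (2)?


2-primary part: 2336=2^5*73
Size=2^5=32


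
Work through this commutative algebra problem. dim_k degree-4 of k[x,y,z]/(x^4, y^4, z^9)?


Need i<4, j<4, k<9 with i+j+k=4.
For each i, j ranges over max(0,4-i-8)..min(3,4-i):
  i=0: j in [0,3] -> 4
  i=1: j in [0,3] -> 4
  i=2: j in [0,2] -> 3
  i=3: j in [0,1] -> 2
H(4) = 4+4+3+2 = 13


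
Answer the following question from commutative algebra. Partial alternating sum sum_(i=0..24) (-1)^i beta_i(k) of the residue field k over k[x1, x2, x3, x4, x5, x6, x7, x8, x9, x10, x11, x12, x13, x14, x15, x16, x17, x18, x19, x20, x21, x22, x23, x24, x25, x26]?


Koszul resolution: beta_i(k)=C(n,i), n=26
sum_(i=0..p) (-1)^i C(n,i) = (-1)^p C(n-1,p)
(-1)^24*C(25,24) = (-1)^24*25 = 25


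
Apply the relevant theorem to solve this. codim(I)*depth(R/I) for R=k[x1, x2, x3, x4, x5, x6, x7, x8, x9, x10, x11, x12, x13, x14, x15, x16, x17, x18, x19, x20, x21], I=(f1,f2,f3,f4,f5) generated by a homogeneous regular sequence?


codim=5, depth=dim(R/I)=21-5=16
Product=5*16=80


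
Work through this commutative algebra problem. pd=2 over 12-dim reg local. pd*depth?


pd+depth=12
depth=12-2=10
pd*depth=2*10=20


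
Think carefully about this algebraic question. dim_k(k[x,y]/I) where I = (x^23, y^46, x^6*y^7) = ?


k[x,y]/I, I = (x^23, y^46, x^6*y^7)
Rect: 23x46=1058. Corner: (23-6)x(46-7)=663.
dim = 1058-663 = 395


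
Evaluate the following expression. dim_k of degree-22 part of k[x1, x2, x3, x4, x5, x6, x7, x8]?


C(d+n-1,n-1)=C(29,7)=1560780


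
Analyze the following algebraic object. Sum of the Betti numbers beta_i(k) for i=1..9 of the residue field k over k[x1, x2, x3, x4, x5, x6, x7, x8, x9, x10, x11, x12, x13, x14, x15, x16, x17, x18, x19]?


Koszul resolution: beta_i(k)=C(n,i), n=19
C(19,1)=19, C(19,2)=171, C(19,3)=969, C(19,4)=3876, C(19,5)=11628, C(19,6)=27132, C(19,7)=50388, C(19,8)=75582, C(19,9)=92378
Sum=262143


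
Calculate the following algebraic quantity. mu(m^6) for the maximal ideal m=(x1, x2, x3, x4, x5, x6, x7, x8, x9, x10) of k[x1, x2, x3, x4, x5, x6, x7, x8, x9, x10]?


Graded Nakayama: mu(m^d) = dim_k (m^d/m^(d+1)) = #degree-6 monomials in 10 vars
C(n+d-1,d)=C(15,6)=5005


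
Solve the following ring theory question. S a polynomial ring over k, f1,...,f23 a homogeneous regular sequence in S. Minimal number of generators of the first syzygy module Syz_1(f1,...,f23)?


Regular sequence => Koszul complex is the minimal free resolution.
Syz_1 minimally generated by Koszul relations f_i*e_j - f_j*e_i (i<j): mu(Syz_1) = beta_2 = C(m,2) = m(m-1)/2
m=23
23*22/2 = 253


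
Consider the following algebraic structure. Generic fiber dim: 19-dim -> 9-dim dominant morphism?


dim(fiber)=dim(X)-dim(Y)=19-9=10


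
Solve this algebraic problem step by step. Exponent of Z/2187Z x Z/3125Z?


Exponent = lcm of the cyclic orders; pairwise coprime => product.
3^7*5^5=2187*3125=6834375


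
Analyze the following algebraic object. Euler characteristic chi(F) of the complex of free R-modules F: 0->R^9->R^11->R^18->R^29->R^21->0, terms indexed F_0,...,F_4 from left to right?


chi = sum (-1)^i * rank:
(-1)^0*9=9
(-1)^1*11=-11
(-1)^2*18=18
(-1)^3*29=-29
(-1)^4*21=21
chi=8


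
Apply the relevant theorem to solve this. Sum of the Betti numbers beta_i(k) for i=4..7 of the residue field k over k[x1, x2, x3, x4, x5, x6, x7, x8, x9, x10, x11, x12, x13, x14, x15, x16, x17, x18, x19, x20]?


Koszul resolution: beta_i(k)=C(n,i), n=20
C(20,4)=4845, C(20,5)=15504, C(20,6)=38760, C(20,7)=77520
Sum=136629


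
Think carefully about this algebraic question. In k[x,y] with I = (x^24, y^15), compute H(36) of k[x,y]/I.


k[x,y], I = (x^24, y^15), d = 36
Need i < 24 and d-i < 15.
Range: 22 <= i <= 23.
H(36) = 2


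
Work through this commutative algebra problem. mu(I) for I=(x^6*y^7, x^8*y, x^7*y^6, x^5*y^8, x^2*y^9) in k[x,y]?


Remove redundant (divisible by others).
Min: x^8*y, x^7*y^6, x^6*y^7, x^5*y^8, x^2*y^9
Count=5


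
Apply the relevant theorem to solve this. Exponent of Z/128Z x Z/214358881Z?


Exponent = lcm of the cyclic orders; pairwise coprime => product.
2^7*11^8=128*214358881=27437936768


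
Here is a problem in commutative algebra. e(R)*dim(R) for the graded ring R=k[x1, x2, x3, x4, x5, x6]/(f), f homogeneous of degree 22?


e(R)=deg(f)=22, dim(R)=6-1=5
e*dim=22*5=110


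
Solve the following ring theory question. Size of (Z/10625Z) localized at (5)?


5-primary part: 10625=5^4*17
Size=5^4=625


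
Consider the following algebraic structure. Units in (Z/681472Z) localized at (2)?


Local ring = Z/512Z.
phi(512) = 2^8*(2-1) = 256


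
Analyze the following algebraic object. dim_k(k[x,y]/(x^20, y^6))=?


Basis: x^i*y^j, i<20, j<6
20*6=120


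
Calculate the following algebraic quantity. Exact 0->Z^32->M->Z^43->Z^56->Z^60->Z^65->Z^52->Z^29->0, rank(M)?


Alt sum=0:
(-1)^0*32 + (-1)^1*? + (-1)^2*43 + (-1)^3*56 + (-1)^4*60 + (-1)^5*65 + (-1)^6*52 + (-1)^7*29=0
rank(M)=37


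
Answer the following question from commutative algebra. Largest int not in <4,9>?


gcd(4,9)=1 => F=ab-a-b=4*9-4-9=36-13=23


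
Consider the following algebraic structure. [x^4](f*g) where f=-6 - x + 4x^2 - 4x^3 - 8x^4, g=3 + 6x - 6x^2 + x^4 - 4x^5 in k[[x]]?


[x^4] = sum a_i*b_j, i+j=4
  -6*1=-6
  4*-6=-24
  -4*6=-24
  -8*3=-24
Sum=-78


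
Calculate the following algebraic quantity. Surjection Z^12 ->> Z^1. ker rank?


rank(ker) = 12-1 = 11


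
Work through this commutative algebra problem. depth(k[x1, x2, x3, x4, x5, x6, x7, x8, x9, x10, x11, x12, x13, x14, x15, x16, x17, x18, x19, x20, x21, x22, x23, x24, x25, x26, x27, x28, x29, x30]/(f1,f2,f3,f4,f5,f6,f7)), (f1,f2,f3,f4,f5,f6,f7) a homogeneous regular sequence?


depth(R)=30
depth(R/I)=30-7=23


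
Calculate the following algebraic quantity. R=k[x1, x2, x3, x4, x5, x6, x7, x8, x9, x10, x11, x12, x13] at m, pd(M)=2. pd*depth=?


pd+depth=13
depth=13-2=11
pd*depth=2*11=22


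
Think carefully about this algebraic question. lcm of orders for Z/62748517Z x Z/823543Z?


Exponent = lcm of the cyclic orders; pairwise coprime => product.
13^7*7^7=62748517*823543=51676101935731


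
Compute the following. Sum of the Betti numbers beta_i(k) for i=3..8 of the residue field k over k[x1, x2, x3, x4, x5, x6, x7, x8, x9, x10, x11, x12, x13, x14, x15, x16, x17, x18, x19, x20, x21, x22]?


Koszul resolution: beta_i(k)=C(n,i), n=22
C(22,3)=1540, C(22,4)=7315, C(22,5)=26334, C(22,6)=74613, C(22,7)=170544, C(22,8)=319770
Sum=600116


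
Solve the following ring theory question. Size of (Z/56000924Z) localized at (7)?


7-primary part: 56000924=7^7*68
Size=7^7=823543


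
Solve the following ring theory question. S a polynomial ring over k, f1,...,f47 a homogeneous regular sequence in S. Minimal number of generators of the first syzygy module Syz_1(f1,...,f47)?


Regular sequence => Koszul complex is the minimal free resolution.
Syz_1 minimally generated by Koszul relations f_i*e_j - f_j*e_i (i<j): mu(Syz_1) = beta_2 = C(m,2) = m(m-1)/2
m=47
47*46/2 = 1081


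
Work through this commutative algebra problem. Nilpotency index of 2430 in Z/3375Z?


2430^k mod 3375:
k=1: 2430
k=2: 2025
k=3: 0
First zero at k = 3


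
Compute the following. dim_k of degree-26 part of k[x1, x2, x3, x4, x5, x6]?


C(d+n-1,n-1)=C(31,5)=169911


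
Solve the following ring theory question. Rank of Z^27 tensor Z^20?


rank(M(x)N) = rank(M)*rank(N)
27*20 = 540


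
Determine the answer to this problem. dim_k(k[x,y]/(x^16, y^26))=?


Basis: x^i*y^j, i<16, j<26
16*26=416


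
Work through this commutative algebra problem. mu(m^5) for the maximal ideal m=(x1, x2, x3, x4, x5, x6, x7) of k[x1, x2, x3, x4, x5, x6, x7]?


Graded Nakayama: mu(m^d) = dim_k (m^d/m^(d+1)) = #degree-5 monomials in 7 vars
C(n+d-1,d)=C(11,5)=462


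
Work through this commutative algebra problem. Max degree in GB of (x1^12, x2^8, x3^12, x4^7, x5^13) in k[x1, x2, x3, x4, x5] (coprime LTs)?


Pure powers, coprime LTs => already GB.
Degrees: 12, 8, 12, 7, 13
Max=13


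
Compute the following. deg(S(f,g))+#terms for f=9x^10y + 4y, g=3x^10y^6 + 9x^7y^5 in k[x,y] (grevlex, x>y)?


LT(f)=9x^10y, LT(g)=3x^10y^6
lcm(LM)=x^10y^6
S(f,g) (scaled by 27 to clear denominators) = 3y^5*f - 9*g = -81x^7y^5 + 12y^6
2 terms, deg 12.
12+2=14


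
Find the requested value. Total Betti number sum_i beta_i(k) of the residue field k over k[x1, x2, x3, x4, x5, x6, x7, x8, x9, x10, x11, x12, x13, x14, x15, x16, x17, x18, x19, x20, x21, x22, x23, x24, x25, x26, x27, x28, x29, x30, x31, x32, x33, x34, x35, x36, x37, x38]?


Koszul resolution: beta_i(k)=C(n,i), n=38
sum_i C(38,i) = 2^38 = 274877906944


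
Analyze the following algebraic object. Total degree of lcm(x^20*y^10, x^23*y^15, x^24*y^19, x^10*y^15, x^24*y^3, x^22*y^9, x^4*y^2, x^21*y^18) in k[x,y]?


lcm = componentwise max:
x: max(20,23,24,10,24,22,4,21)=24
y: max(10,15,19,15,3,9,2,18)=19
Total=24+19=43


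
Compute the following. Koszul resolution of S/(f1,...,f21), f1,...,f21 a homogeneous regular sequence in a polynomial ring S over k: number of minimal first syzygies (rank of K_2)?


Regular sequence => Koszul complex is the minimal free resolution.
Syz_1 minimally generated by Koszul relations f_i*e_j - f_j*e_i (i<j): mu(Syz_1) = beta_2 = C(m,2) = m(m-1)/2
m=21
21*20/2 = 210


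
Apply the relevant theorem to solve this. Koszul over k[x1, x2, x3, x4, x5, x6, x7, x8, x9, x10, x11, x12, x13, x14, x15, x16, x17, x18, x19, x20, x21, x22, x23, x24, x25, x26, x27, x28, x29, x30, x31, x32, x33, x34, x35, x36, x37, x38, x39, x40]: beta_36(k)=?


C(n,i)=C(40,36)=91390


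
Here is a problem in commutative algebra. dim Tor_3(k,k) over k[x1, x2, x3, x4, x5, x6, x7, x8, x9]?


Koszul: C(n,i)=C(9,3)=84


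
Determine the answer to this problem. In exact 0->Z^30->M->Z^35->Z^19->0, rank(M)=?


Alt sum=0:
(-1)^0*30 + (-1)^1*? + (-1)^2*35 + (-1)^3*19=0
rank(M)=46


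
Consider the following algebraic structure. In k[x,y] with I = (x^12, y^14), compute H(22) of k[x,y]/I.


k[x,y], I = (x^12, y^14), d = 22
Need i < 12 and d-i < 14.
Range: 9 <= i <= 11.
H(22) = 3


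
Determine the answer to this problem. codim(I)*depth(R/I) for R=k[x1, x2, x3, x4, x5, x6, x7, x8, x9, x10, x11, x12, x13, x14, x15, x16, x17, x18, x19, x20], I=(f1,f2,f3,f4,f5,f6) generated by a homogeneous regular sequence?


codim=6, depth=dim(R/I)=20-6=14
Product=6*14=84


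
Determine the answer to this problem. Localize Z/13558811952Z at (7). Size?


7-primary part: 13558811952=7^10*48
Size=7^10=282475249


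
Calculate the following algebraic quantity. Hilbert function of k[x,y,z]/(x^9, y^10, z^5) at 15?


Need i<9, j<10, k<5 with i+j+k=15.
For each i, j ranges over max(0,15-i-4)..min(9,15-i):
  i=0: j in [11,9] -> 0
  i=1: j in [10,9] -> 0
  i=2: j in [9,9] -> 1
  i=3: j in [8,9] -> 2
  i=4: j in [7,9] -> 3
  i=5: j in [6,9] -> 4
  i=6: j in [5,9] -> 5
  i=7: j in [4,8] -> 5
  i=8: j in [3,7] -> 5
H(15) = 0+0+1+2+3+4+5+5+5 = 25


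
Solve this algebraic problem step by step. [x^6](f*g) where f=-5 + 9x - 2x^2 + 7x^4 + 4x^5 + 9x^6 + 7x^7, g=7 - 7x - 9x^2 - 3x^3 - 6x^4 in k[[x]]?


[x^6] = sum a_i*b_j, i+j=6
  -2*-6=12
  7*-9=-63
  4*-7=-28
  9*7=63
Sum=-16


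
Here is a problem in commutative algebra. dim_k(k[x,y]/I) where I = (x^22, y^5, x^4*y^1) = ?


k[x,y]/I, I = (x^22, y^5, x^4*y^1)
Rect: 22x5=110. Corner: (22-4)x(5-1)=72.
dim = 110-72 = 38


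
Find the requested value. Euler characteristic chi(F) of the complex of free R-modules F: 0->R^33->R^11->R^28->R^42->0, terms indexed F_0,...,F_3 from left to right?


chi = sum (-1)^i * rank:
(-1)^0*33=33
(-1)^1*11=-11
(-1)^2*28=28
(-1)^3*42=-42
chi=8


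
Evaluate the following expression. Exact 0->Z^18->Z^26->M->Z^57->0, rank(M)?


Alt sum=0:
(-1)^0*18 + (-1)^1*26 + (-1)^2*? + (-1)^3*57=0
rank(M)=65


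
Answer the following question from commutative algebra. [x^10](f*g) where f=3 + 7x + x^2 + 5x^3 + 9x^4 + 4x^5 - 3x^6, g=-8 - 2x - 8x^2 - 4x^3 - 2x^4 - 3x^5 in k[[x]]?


[x^10] = sum a_i*b_j, i+j=10
  4*-3=-12
  -3*-2=6
Sum=-6


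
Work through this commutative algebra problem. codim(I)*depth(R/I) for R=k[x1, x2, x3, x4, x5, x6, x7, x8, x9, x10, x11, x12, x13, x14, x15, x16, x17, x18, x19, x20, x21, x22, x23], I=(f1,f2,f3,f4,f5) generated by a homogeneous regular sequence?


codim=5, depth=dim(R/I)=23-5=18
Product=5*18=90


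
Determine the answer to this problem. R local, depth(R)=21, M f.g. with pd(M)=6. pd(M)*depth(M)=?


pd+depth=21
depth=21-6=15
pd*depth=6*15=90


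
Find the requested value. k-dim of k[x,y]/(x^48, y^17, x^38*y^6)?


k[x,y]/I, I = (x^48, y^17, x^38*y^6)
Rect: 48x17=816. Corner: (48-38)x(17-6)=110.
dim = 816-110 = 706


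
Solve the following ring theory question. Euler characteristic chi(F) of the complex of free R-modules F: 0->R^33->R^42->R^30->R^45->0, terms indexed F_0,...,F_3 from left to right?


chi = sum (-1)^i * rank:
(-1)^0*33=33
(-1)^1*42=-42
(-1)^2*30=30
(-1)^3*45=-45
chi=-24


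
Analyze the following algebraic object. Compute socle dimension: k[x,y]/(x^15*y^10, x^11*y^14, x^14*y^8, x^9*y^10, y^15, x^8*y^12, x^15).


Socle = ann(m) = span of standard monomials u with x*u, y*u in I (staircase corners).
Redundant generators: x^11*y^14, x^15*y^10
Minimal generators: x^15, x^14*y^8, x^9*y^10, x^8*y^12, y^15
Corners: x^7y^14, x^8y^11, x^13y^9, x^14y^7
Socle dim=4


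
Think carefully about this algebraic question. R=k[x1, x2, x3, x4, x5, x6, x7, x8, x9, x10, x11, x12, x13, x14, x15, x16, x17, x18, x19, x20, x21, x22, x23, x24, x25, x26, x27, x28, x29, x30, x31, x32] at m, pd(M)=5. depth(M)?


pd+depth=depth(R)=32
depth=32-5=27


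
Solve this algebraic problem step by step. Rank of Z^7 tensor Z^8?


rank(M(x)N) = rank(M)*rank(N)
7*8 = 56


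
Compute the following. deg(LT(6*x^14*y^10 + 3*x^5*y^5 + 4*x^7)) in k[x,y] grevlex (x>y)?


LT: 6*x^14*y^10
deg_x=14, deg_y=10
Total=14+10=24


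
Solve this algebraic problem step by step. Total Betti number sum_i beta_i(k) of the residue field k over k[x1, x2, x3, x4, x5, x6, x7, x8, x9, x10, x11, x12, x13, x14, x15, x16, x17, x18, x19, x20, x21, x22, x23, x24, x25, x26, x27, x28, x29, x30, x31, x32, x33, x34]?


Koszul resolution: beta_i(k)=C(n,i), n=34
sum_i C(34,i) = 2^34 = 17179869184


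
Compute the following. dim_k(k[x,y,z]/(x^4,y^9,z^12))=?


Basis: x^iy^jz^k, i<4,j<9,k<12
4*9*12=432


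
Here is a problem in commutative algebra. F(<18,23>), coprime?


gcd(18,23)=1 => F=ab-a-b=18*23-18-23=414-41=373


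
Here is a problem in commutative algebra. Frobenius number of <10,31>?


gcd(10,31)=1 => F=ab-a-b=10*31-10-31=310-41=269


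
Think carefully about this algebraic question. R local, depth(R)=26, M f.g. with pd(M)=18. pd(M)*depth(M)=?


pd+depth=26
depth=26-18=8
pd*depth=18*8=144


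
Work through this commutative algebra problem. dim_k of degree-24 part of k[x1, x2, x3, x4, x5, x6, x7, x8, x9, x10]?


C(d+n-1,n-1)=C(33,9)=38567100


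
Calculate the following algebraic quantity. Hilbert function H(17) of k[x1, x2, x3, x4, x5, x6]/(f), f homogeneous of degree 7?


C(22,5)-C(15,5)=26334-3003=23331


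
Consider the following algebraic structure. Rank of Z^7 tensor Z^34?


rank(M(x)N) = rank(M)*rank(N)
7*34 = 238


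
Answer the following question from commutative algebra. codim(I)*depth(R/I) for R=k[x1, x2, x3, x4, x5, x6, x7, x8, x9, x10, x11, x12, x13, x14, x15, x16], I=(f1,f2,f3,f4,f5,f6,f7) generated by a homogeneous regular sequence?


codim=7, depth=dim(R/I)=16-7=9
Product=7*9=63


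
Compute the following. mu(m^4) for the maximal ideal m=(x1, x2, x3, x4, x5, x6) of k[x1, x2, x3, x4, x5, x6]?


Graded Nakayama: mu(m^d) = dim_k (m^d/m^(d+1)) = #degree-4 monomials in 6 vars
C(n+d-1,d)=C(9,4)=126


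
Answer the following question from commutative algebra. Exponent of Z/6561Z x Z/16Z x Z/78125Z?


Exponent = lcm of the cyclic orders; pairwise coprime => product.
3^8*2^4*5^7=6561*16*78125=8201250000


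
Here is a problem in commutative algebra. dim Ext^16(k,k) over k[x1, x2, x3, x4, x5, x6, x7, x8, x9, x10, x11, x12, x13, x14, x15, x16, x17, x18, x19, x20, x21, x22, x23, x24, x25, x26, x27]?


C(n,i)=C(27,16)=13037895


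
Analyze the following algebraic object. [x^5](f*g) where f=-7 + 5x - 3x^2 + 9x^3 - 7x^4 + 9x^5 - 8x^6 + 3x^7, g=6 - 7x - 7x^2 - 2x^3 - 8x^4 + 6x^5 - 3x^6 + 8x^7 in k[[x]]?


[x^5] = sum a_i*b_j, i+j=5
  -7*6=-42
  5*-8=-40
  -3*-2=6
  9*-7=-63
  -7*-7=49
  9*6=54
Sum=-36


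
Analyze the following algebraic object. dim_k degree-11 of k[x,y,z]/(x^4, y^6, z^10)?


Need i<4, j<6, k<10 with i+j+k=11.
For each i, j ranges over max(0,11-i-9)..min(5,11-i):
  i=0: j in [2,5] -> 4
  i=1: j in [1,5] -> 5
  i=2: j in [0,5] -> 6
  i=3: j in [0,5] -> 6
H(11) = 4+5+6+6 = 21


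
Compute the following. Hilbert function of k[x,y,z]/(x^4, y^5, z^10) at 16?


Need i<4, j<5, k<10 with i+j+k=16.
For each i, j ranges over max(0,16-i-9)..min(4,16-i):
  i=0: j in [7,4] -> 0
  i=1: j in [6,4] -> 0
  i=2: j in [5,4] -> 0
  i=3: j in [4,4] -> 1
H(16) = 0+0+0+1 = 1


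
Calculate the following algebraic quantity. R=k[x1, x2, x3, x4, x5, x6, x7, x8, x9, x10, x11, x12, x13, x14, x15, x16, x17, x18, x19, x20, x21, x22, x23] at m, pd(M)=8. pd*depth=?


pd+depth=23
depth=23-8=15
pd*depth=8*15=120


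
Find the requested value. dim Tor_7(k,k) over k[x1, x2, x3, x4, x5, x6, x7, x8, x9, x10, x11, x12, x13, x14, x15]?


Koszul: C(n,i)=C(15,7)=6435


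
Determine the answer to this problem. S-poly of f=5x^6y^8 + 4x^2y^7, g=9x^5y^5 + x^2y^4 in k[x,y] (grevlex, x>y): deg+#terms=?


LT(f)=5x^6y^8, LT(g)=9x^5y^5
lcm(LM)=x^6y^8
S(f,g) (scaled by 45 to clear denominators) = 9*f - 5xy^3*g = -5x^3y^7 + 36x^2y^7
2 terms, deg 10.
10+2=12


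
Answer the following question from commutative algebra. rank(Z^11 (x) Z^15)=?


rank(M(x)N) = rank(M)*rank(N)
11*15 = 165


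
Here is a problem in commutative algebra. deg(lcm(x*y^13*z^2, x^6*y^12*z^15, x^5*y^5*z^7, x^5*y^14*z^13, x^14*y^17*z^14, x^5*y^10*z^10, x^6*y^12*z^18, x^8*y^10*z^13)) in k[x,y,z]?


lcm = componentwise max:
x: max(1,6,5,5,14,5,6,8)=14
y: max(13,12,5,14,17,10,12,10)=17
z: max(2,15,7,13,14,10,18,13)=18
Total=14+17+18=49


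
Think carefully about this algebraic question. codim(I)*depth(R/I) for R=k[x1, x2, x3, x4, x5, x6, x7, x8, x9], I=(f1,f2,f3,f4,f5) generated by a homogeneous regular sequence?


codim=5, depth=dim(R/I)=9-5=4
Product=5*4=20


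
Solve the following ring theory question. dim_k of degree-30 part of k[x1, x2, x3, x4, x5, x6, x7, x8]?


C(d+n-1,n-1)=C(37,7)=10295472


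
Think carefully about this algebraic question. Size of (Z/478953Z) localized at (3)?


3-primary part: 478953=3^8*73
Size=3^8=6561


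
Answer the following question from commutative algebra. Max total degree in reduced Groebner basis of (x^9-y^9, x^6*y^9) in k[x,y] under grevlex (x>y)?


LT(f1)=x^9, LT(f2)=x^6y^9, lcm=x^9y^9
S(f1,f2) = y^9*f1 - x^3*f2 = -y^18
Reduced GB = {f1, f2, y^18}; degrees 9, 15, 18
Max = 18


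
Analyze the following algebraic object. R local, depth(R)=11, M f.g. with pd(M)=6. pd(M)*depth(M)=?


pd+depth=11
depth=11-6=5
pd*depth=6*5=30


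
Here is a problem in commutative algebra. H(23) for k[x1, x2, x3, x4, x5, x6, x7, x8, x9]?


C(d+n-1,n-1)=C(31,8)=7888725


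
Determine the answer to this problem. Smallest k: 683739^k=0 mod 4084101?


683739^k mod 4084101:
k=1: 683739
k=2: 146853
k=3: 1500282
k=4: 1750329
k=5: 0
First zero at k = 5


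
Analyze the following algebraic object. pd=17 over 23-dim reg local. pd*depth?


pd+depth=23
depth=23-17=6
pd*depth=17*6=102


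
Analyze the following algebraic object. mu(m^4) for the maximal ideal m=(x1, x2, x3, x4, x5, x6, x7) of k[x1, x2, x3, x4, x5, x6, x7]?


Graded Nakayama: mu(m^d) = dim_k (m^d/m^(d+1)) = #degree-4 monomials in 7 vars
C(n+d-1,d)=C(10,4)=210


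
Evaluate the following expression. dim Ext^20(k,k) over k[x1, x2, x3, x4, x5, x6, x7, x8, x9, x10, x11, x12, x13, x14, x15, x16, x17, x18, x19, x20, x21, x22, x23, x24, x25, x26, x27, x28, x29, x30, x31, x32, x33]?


C(n,i)=C(33,20)=573166440


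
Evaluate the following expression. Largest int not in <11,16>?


gcd(11,16)=1 => F=ab-a-b=11*16-11-16=176-27=149


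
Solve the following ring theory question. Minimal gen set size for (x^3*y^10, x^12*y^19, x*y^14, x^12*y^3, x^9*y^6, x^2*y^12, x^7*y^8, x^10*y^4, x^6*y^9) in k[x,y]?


Remove redundant (divisible by others).
x^12*y^19 redundant.
Min: x^12*y^3, x^10*y^4, x^9*y^6, x^7*y^8, x^6*y^9, x^3*y^10, x^2*y^12, x*y^14
Count=8


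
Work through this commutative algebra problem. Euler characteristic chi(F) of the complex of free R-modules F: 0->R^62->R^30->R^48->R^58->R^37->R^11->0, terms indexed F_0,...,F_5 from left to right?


chi = sum (-1)^i * rank:
(-1)^0*62=62
(-1)^1*30=-30
(-1)^2*48=48
(-1)^3*58=-58
(-1)^4*37=37
(-1)^5*11=-11
chi=48


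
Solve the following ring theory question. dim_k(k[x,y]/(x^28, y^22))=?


Basis: x^i*y^j, i<28, j<22
28*22=616


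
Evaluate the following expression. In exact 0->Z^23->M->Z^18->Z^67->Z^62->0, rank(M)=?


Alt sum=0:
(-1)^0*23 + (-1)^1*? + (-1)^2*18 + (-1)^3*67 + (-1)^4*62=0
rank(M)=36


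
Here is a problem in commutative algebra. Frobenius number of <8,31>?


gcd(8,31)=1 => F=ab-a-b=8*31-8-31=248-39=209


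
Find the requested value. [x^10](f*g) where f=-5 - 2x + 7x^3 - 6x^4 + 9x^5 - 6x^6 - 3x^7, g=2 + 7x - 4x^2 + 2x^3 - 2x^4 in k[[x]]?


[x^10] = sum a_i*b_j, i+j=10
  -6*-2=12
  -3*2=-6
Sum=6


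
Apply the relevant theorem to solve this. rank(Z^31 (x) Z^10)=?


rank(M(x)N) = rank(M)*rank(N)
31*10 = 310


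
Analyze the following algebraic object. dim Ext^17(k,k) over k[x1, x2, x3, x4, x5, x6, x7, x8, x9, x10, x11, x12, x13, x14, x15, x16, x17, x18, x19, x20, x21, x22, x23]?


C(n,i)=C(23,17)=100947


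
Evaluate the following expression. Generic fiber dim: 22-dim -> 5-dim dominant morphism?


dim(fiber)=dim(X)-dim(Y)=22-5=17


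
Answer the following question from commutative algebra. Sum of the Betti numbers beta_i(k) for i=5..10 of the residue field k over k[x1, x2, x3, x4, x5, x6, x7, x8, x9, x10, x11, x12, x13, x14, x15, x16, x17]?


Koszul resolution: beta_i(k)=C(n,i), n=17
C(17,5)=6188, C(17,6)=12376, C(17,7)=19448, C(17,8)=24310, C(17,9)=24310, C(17,10)=19448
Sum=106080


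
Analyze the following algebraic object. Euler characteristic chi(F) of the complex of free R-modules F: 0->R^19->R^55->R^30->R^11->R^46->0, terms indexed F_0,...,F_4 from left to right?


chi = sum (-1)^i * rank:
(-1)^0*19=19
(-1)^1*55=-55
(-1)^2*30=30
(-1)^3*11=-11
(-1)^4*46=46
chi=29


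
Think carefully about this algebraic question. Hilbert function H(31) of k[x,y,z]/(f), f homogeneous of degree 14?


C(33,2)-C(19,2)=528-171=357


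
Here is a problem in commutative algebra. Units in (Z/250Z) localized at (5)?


Local ring = Z/125Z.
phi(125) = 5^2*(5-1) = 100


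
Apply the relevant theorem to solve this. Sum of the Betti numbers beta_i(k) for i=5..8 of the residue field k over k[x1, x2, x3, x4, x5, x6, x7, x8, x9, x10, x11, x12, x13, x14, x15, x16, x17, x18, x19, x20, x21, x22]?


Koszul resolution: beta_i(k)=C(n,i), n=22
C(22,5)=26334, C(22,6)=74613, C(22,7)=170544, C(22,8)=319770
Sum=591261


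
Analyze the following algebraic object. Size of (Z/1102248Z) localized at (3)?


3-primary part: 1102248=3^9*56
Size=3^9=19683


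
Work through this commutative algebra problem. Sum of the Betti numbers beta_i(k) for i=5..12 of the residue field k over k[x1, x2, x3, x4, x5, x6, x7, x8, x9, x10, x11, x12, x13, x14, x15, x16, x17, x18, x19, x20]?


Koszul resolution: beta_i(k)=C(n,i), n=20
C(20,5)=15504, C(20,6)=38760, C(20,7)=77520, C(20,8)=125970, C(20,9)=167960, C(20,10)=184756, C(20,11)=167960, C(20,12)=125970
Sum=904400


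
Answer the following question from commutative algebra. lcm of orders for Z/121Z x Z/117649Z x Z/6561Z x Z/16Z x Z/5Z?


Exponent = lcm of the cyclic orders; pairwise coprime => product.
11^2*7^6*3^8*2^4*5^1=121*117649*6561*16*5=7471944461520


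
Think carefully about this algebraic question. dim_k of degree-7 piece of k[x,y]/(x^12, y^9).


k[x,y], I = (x^12, y^9), d = 7
Need i < 12 and d-i < 9.
Range: 0 <= i <= 7.
H(7) = 8


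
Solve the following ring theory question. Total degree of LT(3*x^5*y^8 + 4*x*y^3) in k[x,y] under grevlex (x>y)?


LT: 3*x^5*y^8
deg_x=5, deg_y=8
Total=5+8=13


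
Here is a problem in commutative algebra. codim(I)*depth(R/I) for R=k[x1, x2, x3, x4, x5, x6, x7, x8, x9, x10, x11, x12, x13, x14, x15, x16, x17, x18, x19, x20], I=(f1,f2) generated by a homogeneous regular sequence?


codim=2, depth=dim(R/I)=20-2=18
Product=2*18=36


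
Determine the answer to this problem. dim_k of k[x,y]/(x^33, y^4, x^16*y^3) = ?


k[x,y]/I, I = (x^33, y^4, x^16*y^3)
Rect: 33x4=132. Corner: (33-16)x(4-3)=17.
dim = 132-17 = 115


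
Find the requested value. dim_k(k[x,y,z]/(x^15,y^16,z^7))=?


Basis: x^iy^jz^k, i<15,j<16,k<7
15*16*7=1680


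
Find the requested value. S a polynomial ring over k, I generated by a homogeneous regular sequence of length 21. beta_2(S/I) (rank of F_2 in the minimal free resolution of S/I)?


Regular sequence => Koszul complex is the minimal free resolution.
Syz_1 minimally generated by Koszul relations f_i*e_j - f_j*e_i (i<j): mu(Syz_1) = beta_2 = C(m,2) = m(m-1)/2
m=21
21*20/2 = 210


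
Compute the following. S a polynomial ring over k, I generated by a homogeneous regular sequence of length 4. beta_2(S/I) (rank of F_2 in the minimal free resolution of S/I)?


Regular sequence => Koszul complex is the minimal free resolution.
Syz_1 minimally generated by Koszul relations f_i*e_j - f_j*e_i (i<j): mu(Syz_1) = beta_2 = C(m,2) = m(m-1)/2
m=4
4*3/2 = 6


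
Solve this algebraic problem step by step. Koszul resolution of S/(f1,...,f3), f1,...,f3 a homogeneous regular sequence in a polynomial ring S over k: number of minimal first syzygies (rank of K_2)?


Regular sequence => Koszul complex is the minimal free resolution.
Syz_1 minimally generated by Koszul relations f_i*e_j - f_j*e_i (i<j): mu(Syz_1) = beta_2 = C(m,2) = m(m-1)/2
m=3
3*2/2 = 3


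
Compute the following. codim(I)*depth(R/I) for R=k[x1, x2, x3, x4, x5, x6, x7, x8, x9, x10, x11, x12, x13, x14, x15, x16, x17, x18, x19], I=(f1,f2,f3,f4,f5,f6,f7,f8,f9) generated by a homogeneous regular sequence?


codim=9, depth=dim(R/I)=19-9=10
Product=9*10=90


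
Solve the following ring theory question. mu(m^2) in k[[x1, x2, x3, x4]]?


C(n+d-1,d)=C(5,2)=10


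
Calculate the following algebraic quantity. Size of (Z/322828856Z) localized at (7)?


7-primary part: 322828856=7^9*8
Size=7^9=40353607


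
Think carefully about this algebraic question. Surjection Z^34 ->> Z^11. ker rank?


rank(ker) = 34-11 = 23


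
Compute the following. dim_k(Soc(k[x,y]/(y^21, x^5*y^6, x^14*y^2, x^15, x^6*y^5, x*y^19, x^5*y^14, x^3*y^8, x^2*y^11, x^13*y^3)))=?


Socle = ann(m) = span of standard monomials u with x*u, y*u in I (staircase corners).
Redundant generators: x^5*y^14
Minimal generators: x^15, x^14*y^2, x^13*y^3, x^6*y^5, x^5*y^6, x^3*y^8, x^2*y^11, x*y^19, y^21
Corners: y^20, xy^18, x^2y^10, x^4y^7, x^5y^5, x^12y^4, x^13y^2, x^14y
Socle dim=8


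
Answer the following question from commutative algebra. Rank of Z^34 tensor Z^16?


rank(M(x)N) = rank(M)*rank(N)
34*16 = 544


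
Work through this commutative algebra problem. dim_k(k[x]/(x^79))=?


Basis: 1,x,...,x^78
dim=79


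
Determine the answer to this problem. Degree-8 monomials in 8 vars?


C(d+n-1,n-1)=C(15,7)=6435


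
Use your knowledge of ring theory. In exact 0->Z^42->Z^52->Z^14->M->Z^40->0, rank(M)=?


Alt sum=0:
(-1)^0*42 + (-1)^1*52 + (-1)^2*14 + (-1)^3*? + (-1)^4*40=0
rank(M)=44


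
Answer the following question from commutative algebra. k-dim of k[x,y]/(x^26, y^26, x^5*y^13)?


k[x,y]/I, I = (x^26, y^26, x^5*y^13)
Rect: 26x26=676. Corner: (26-5)x(26-13)=273.
dim = 676-273 = 403


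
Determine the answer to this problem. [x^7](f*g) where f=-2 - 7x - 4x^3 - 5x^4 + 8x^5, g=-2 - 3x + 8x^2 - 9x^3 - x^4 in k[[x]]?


[x^7] = sum a_i*b_j, i+j=7
  -4*-1=4
  -5*-9=45
  8*8=64
Sum=113


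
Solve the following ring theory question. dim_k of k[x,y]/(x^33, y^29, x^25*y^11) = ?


k[x,y]/I, I = (x^33, y^29, x^25*y^11)
Rect: 33x29=957. Corner: (33-25)x(29-11)=144.
dim = 957-144 = 813


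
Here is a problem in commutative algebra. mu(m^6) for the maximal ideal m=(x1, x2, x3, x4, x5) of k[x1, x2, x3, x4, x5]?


Graded Nakayama: mu(m^d) = dim_k (m^d/m^(d+1)) = #degree-6 monomials in 5 vars
C(n+d-1,d)=C(10,6)=210


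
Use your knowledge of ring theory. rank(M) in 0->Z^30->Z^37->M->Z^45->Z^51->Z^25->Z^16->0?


Alt sum=0:
(-1)^0*30 + (-1)^1*37 + (-1)^2*? + (-1)^3*45 + (-1)^4*51 + (-1)^5*25 + (-1)^6*16=0
rank(M)=10


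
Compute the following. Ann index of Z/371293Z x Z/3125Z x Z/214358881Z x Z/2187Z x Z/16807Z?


Exponent = lcm of the cyclic orders; pairwise coprime => product.
13^5*5^5*11^8*3^7*7^5=371293*3125*214358881*2187*16807=9142126947167273112178125


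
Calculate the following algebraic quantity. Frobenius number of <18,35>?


gcd(18,35)=1 => F=ab-a-b=18*35-18-35=630-53=577


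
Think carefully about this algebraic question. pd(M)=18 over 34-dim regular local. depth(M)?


pd+depth=depth(R)=34
depth=34-18=16


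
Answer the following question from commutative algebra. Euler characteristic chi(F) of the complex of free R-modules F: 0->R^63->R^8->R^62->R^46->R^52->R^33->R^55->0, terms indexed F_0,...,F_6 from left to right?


chi = sum (-1)^i * rank:
(-1)^0*63=63
(-1)^1*8=-8
(-1)^2*62=62
(-1)^3*46=-46
(-1)^4*52=52
(-1)^5*33=-33
(-1)^6*55=55
chi=145


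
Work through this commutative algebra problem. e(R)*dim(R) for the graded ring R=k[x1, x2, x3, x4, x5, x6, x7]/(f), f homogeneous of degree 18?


e(R)=deg(f)=18, dim(R)=7-1=6
e*dim=18*6=108


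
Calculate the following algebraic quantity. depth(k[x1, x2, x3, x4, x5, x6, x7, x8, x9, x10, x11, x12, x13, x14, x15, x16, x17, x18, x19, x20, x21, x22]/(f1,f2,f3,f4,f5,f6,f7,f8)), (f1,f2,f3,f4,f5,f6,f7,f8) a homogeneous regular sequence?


depth(R)=22
depth(R/I)=22-8=14


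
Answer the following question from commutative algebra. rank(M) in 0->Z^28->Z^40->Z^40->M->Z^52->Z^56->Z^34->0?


Alt sum=0:
(-1)^0*28 + (-1)^1*40 + (-1)^2*40 + (-1)^3*? + (-1)^4*52 + (-1)^5*56 + (-1)^6*34=0
rank(M)=58


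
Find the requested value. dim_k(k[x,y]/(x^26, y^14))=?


Basis: x^i*y^j, i<26, j<14
26*14=364


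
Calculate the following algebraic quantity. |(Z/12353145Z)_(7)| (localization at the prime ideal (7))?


7-primary part: 12353145=7^7*15
Size=7^7=823543


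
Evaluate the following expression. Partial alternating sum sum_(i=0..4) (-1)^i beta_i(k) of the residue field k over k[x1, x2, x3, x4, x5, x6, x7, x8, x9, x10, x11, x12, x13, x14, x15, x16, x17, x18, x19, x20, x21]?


Koszul resolution: beta_i(k)=C(n,i), n=21
sum_(i=0..p) (-1)^i C(n,i) = (-1)^p C(n-1,p)
(-1)^4*C(20,4) = (-1)^4*4845 = 4845
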